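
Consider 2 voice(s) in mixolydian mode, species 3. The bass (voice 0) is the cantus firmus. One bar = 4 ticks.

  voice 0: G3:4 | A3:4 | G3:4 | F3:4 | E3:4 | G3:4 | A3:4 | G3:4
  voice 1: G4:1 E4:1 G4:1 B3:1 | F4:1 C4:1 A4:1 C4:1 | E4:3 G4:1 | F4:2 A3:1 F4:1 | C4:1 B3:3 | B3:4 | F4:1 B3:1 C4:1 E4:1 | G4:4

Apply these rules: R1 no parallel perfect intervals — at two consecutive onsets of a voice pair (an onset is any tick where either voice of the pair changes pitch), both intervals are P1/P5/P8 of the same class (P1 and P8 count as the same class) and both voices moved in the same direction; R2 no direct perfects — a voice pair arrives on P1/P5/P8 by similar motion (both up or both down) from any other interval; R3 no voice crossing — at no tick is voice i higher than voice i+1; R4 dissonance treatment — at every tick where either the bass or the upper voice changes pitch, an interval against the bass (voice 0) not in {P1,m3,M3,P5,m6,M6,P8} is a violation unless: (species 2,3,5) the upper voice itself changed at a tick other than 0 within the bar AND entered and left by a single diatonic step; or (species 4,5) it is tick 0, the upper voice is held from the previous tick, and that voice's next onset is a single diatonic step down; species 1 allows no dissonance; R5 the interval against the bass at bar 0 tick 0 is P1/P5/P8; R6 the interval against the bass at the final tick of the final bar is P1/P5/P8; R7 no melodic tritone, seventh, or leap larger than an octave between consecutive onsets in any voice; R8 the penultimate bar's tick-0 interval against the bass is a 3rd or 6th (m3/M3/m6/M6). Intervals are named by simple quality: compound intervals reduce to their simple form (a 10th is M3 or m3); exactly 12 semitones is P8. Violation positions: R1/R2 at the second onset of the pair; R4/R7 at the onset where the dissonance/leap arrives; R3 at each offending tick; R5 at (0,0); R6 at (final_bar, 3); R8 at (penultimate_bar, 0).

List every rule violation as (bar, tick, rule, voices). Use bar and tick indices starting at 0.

bar 0: v0=G3 v1=G4 downbeat P8
bar 1: v0=A3 v1=F4 downbeat m6
bar 2: v0=G3 v1=E4 downbeat M6
bar 3: v0=F3 v1=F4 downbeat P8
bar 4: v0=E3 v1=C4 downbeat m6
bar 5: v0=G3 v1=B3 downbeat M3
bar 6: v0=A3 v1=F4 downbeat m6
bar 7: v0=G3 v1=G4 downbeat P8
  -> R7 @ bar 1 tick 0 v(1,): B3->F4 leap 6st
  -> R1 @ bar 3 tick 0 v(0, 1): G3/G4 P8 -> F3/F4 P8 similar
  -> R7 @ bar 6 tick 0 v(1,): B3->F4 leap 6st
  -> R4 @ bar 6 tick 1 v(0, 1): A3/B3 M2 untreated
  -> R7 @ bar 6 tick 1 v(1,): F4->B3 leap 6st

(1, 0, R7, (1,))
(3, 0, R1, (0, 1))
(6, 0, R7, (1,))
(6, 1, R4, (0, 1))
(6, 1, R7, (1,))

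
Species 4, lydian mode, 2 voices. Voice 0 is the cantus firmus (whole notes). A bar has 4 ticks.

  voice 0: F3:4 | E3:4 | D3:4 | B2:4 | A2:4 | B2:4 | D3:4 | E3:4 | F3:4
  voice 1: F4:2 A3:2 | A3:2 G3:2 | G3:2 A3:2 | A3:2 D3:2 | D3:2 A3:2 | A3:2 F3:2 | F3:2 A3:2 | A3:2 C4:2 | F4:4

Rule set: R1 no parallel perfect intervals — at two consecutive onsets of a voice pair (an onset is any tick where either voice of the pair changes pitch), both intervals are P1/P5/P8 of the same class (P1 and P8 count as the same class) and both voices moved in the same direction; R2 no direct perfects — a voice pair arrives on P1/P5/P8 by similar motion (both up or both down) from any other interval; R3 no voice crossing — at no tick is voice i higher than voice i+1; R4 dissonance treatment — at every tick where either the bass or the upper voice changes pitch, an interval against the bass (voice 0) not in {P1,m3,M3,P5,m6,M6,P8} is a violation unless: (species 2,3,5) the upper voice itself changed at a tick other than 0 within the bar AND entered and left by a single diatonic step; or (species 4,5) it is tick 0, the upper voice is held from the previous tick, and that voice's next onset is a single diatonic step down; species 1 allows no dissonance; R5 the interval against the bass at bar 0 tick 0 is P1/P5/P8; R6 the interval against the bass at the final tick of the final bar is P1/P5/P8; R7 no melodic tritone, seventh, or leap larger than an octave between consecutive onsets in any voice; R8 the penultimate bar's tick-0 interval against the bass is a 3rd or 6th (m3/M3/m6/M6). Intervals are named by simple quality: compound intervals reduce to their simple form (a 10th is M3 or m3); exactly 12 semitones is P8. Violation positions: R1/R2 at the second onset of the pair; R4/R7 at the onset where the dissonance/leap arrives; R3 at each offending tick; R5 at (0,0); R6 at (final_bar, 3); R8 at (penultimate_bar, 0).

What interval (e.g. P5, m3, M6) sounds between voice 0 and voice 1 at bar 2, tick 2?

voice 0=D3 voice 1=A3 -> P5

P5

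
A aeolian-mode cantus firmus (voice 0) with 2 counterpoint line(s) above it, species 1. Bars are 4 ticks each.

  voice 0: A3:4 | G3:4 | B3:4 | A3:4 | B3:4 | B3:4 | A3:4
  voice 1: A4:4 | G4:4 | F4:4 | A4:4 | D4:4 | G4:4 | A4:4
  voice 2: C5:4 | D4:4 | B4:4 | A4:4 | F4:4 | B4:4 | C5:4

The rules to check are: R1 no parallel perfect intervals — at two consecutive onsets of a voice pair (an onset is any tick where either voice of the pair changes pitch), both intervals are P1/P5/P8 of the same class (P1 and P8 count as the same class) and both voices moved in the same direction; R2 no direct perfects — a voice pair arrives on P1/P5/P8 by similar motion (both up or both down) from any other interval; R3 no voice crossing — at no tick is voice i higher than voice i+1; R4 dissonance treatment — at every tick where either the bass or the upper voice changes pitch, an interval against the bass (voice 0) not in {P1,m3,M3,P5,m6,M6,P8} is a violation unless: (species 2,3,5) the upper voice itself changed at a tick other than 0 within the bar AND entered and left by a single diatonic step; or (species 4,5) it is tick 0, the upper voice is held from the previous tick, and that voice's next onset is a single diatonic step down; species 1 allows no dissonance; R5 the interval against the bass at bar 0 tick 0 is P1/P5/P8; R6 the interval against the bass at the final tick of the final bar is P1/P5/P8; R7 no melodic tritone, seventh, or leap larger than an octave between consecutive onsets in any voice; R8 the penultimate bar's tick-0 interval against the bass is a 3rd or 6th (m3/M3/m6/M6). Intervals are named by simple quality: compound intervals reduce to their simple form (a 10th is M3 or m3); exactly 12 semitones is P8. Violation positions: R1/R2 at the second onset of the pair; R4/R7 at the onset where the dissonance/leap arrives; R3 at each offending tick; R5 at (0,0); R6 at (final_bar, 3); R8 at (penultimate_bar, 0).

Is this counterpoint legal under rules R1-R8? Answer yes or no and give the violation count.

No (15 violations)

bar 0: v0=A3 v1=A4 v2=C5 (m3)
bar 1: v0=G3 v1=G4 v2=D4 (P5)
bar 2: v0=B3 v1=F4 v2=B4 (P8)
bar 3: v0=A3 v1=A4 v2=A4 (P8)
bar 4: v0=B3 v1=D4 v2=F4 (TT)
bar 5: v0=B3 v1=G4 v2=B4 (P8)
bar 6: v0=A3 v1=A4 v2=C5 (m3)
  R5 @ bar0.0: opens on m3
  R1 @ bar1.0: A3/A4 P8 -> G3/G4 P8 similar
  R2 @ bar1.0: A3/C5 m3 -> G3/D4 P5 similar
  R3 @ bar1.0: G4 above D4
  R7 @ bar1.0: C5->D4 leap 10st
  R3 @ bar1.1: G4 above D4
  R3 @ bar1.2: G4 above D4
  R3 @ bar1.3: G4 above D4
  R2 @ bar2.0: G3/D4 P5 -> B3/B4 P8 similar
  R4 @ bar2.0: B3/F4 TT untreated
  R1 @ bar3.0: B3/B4 P8 -> A3/A4 P8 similar
  R4 @ bar4.0: B3/F4 TT untreated
  R7 @ bar5.0: F4->B4 leap 6st
  R8 @ bar5.0: penult P8 not 3rd/6th
  R6 @ bar6.3: closes on m3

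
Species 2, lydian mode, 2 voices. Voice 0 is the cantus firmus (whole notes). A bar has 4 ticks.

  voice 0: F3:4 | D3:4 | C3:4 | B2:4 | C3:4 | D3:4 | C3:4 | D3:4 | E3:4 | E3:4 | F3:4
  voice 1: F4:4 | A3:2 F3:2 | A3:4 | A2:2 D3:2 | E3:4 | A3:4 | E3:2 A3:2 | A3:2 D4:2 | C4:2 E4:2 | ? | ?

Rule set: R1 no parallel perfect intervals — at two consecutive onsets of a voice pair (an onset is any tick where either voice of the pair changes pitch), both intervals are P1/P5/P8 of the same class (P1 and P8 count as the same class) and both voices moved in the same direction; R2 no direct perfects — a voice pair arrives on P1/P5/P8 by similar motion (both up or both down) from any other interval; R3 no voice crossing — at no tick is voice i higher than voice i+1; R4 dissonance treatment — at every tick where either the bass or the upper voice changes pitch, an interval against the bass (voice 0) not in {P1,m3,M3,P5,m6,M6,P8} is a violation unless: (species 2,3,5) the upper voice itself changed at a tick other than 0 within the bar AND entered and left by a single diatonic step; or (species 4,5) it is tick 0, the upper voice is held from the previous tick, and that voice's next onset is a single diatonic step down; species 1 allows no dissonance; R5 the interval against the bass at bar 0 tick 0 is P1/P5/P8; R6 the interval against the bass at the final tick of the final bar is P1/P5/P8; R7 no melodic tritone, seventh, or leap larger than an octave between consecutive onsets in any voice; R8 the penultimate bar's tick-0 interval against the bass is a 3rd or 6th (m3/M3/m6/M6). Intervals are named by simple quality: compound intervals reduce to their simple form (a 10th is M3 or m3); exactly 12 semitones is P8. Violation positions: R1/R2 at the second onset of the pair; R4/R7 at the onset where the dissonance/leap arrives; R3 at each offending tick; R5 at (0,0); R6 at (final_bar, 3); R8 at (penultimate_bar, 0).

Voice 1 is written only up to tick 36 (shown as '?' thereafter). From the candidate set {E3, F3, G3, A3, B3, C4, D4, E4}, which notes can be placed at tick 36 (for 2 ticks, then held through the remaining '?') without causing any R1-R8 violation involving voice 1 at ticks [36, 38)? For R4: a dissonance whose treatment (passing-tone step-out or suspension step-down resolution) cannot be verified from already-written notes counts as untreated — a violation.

E3: violates R8
F3: violates R4,R7,R8
G3: legal
A3: violates R4,R8
B3: violates R8
C4: legal
D4: violates R4,R8
E4: violates R8

{C4, G3}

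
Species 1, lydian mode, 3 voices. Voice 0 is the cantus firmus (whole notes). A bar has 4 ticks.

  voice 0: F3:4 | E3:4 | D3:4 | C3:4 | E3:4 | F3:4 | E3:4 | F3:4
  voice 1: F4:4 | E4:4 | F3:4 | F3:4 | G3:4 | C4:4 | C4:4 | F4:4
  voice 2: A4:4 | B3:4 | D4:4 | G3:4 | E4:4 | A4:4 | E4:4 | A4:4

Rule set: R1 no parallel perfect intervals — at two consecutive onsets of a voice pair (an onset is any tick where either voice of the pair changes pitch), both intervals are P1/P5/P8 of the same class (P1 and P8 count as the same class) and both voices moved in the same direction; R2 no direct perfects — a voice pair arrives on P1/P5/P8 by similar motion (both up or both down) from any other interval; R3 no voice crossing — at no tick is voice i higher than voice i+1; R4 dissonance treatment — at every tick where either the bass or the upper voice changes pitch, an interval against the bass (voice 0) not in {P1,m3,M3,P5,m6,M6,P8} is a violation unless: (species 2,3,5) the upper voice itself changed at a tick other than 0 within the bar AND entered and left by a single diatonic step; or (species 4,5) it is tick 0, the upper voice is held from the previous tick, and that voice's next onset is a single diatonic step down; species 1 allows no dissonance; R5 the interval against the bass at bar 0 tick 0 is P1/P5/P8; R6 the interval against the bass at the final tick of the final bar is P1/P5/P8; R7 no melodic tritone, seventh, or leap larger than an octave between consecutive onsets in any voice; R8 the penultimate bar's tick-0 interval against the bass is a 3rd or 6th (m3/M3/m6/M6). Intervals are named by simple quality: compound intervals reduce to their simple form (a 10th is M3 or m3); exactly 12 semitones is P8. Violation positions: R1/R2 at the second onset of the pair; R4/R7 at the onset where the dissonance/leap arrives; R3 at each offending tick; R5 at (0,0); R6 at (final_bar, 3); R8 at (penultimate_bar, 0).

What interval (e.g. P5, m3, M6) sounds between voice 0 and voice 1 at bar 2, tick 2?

m3

voice 0=D3 voice 1=F3 -> m3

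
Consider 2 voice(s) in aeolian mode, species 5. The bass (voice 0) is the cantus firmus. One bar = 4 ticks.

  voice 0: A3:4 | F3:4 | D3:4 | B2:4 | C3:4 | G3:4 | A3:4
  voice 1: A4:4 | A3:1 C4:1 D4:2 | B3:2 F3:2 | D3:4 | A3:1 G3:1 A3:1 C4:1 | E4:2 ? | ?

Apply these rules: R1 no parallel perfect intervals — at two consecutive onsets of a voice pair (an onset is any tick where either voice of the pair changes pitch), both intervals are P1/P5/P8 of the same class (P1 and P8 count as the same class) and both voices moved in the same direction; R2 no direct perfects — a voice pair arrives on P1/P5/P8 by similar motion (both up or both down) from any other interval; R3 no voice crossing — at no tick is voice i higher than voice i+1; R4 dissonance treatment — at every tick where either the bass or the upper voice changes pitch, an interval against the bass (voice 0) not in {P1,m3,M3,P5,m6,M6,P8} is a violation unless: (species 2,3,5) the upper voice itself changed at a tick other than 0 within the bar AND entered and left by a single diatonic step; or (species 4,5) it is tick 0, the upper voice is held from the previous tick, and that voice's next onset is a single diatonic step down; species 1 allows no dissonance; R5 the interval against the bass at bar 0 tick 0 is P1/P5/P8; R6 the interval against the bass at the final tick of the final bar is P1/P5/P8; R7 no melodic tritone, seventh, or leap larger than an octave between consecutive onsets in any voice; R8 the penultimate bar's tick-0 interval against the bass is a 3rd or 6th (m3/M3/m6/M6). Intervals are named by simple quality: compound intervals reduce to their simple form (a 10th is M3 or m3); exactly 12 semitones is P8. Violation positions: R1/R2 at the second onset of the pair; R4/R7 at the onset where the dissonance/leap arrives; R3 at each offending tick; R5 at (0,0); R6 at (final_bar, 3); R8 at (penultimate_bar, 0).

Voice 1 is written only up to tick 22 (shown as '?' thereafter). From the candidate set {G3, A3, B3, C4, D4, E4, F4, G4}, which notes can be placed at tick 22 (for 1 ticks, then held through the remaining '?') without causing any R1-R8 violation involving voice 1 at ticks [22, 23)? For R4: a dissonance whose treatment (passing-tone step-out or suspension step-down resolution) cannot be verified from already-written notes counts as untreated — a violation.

{B3, D4, E4, G3, G4}

G3: legal
A3: violates R4
B3: legal
C4: violates R4
D4: legal
E4: legal
F4: violates R4
G4: legal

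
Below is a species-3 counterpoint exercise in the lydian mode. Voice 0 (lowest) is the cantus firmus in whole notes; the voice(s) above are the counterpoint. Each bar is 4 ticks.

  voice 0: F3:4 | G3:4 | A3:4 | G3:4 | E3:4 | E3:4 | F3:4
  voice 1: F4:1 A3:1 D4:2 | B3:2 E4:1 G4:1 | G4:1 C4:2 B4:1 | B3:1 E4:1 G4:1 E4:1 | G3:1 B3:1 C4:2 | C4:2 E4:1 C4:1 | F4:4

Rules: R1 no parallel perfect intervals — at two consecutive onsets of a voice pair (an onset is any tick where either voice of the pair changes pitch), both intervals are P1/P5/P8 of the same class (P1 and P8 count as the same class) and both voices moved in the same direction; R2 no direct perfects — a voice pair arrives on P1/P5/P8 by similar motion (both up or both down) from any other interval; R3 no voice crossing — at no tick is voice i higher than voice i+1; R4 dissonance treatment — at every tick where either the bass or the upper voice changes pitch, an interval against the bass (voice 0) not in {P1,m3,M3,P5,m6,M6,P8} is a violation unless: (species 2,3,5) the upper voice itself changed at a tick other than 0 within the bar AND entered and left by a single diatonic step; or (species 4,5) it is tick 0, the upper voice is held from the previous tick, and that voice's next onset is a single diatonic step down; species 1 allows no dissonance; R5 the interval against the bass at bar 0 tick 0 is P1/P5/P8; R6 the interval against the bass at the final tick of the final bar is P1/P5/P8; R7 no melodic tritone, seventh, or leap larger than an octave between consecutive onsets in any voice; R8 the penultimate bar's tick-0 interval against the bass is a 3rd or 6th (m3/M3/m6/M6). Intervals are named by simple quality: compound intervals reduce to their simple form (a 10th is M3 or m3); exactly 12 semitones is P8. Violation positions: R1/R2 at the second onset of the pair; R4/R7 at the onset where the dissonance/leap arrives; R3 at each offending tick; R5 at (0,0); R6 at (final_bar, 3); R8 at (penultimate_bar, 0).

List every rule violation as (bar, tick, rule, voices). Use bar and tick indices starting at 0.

(2, 0, R4, (0, 1))
(2, 3, R4, (0, 1))
(2, 3, R7, (1,))
(6, 0, R2, (0, 1))

bar 0: v0=F3 v1=F4 downbeat P8
bar 1: v0=G3 v1=B3 downbeat M3
bar 2: v0=A3 v1=G4 downbeat m7
bar 3: v0=G3 v1=B3 downbeat M3
bar 4: v0=E3 v1=G3 downbeat m3
bar 5: v0=E3 v1=C4 downbeat m6
bar 6: v0=F3 v1=F4 downbeat P8
  -> R4 @ bar 2 tick 0 v(0, 1): A3/G4 m7 untreated
  -> R4 @ bar 2 tick 3 v(0, 1): A3/B4 M2 untreated
  -> R7 @ bar 2 tick 3 v(1,): C4->B4 leap 11st
  -> R2 @ bar 6 tick 0 v(0, 1): E3/C4 m6 -> F3/F4 P8 similar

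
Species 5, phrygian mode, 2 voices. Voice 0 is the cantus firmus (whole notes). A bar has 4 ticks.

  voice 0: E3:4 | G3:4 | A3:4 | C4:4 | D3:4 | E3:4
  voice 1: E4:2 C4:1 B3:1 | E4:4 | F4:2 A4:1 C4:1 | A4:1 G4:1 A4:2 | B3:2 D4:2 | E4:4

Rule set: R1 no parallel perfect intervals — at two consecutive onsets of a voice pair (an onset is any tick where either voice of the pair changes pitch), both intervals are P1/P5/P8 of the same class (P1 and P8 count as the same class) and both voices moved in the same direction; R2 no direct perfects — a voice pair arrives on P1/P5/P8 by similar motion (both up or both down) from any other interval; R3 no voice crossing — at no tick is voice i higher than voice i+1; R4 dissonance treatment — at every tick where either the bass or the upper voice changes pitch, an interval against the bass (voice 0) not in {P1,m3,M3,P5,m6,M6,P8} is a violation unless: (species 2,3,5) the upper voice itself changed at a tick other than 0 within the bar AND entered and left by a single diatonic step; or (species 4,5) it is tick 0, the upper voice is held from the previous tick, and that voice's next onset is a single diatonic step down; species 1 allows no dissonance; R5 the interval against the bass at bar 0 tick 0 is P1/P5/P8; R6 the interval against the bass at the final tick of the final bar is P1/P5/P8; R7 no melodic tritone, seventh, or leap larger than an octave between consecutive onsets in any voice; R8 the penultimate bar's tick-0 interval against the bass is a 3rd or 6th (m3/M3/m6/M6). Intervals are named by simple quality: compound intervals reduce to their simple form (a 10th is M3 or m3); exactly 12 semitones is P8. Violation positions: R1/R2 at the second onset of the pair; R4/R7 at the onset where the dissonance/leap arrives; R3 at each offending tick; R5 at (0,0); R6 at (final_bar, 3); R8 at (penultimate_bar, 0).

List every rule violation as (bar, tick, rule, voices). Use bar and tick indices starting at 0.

bar 0: v0=E3 v1=E4 downbeat P8
bar 1: v0=G3 v1=E4 downbeat M6
bar 2: v0=A3 v1=F4 downbeat m6
bar 3: v0=C4 v1=A4 downbeat M6
bar 4: v0=D3 v1=B3 downbeat M6
bar 5: v0=E3 v1=E4 downbeat P8
  -> R7 @ bar 4 tick 0 v(0,): C4->D3 leap 10st
  -> R7 @ bar 4 tick 0 v(1,): A4->B3 leap 10st
  -> R1 @ bar 5 tick 0 v(0, 1): D3/D4 P8 -> E3/E4 P8 similar

(4, 0, R7, (0,))
(4, 0, R7, (1,))
(5, 0, R1, (0, 1))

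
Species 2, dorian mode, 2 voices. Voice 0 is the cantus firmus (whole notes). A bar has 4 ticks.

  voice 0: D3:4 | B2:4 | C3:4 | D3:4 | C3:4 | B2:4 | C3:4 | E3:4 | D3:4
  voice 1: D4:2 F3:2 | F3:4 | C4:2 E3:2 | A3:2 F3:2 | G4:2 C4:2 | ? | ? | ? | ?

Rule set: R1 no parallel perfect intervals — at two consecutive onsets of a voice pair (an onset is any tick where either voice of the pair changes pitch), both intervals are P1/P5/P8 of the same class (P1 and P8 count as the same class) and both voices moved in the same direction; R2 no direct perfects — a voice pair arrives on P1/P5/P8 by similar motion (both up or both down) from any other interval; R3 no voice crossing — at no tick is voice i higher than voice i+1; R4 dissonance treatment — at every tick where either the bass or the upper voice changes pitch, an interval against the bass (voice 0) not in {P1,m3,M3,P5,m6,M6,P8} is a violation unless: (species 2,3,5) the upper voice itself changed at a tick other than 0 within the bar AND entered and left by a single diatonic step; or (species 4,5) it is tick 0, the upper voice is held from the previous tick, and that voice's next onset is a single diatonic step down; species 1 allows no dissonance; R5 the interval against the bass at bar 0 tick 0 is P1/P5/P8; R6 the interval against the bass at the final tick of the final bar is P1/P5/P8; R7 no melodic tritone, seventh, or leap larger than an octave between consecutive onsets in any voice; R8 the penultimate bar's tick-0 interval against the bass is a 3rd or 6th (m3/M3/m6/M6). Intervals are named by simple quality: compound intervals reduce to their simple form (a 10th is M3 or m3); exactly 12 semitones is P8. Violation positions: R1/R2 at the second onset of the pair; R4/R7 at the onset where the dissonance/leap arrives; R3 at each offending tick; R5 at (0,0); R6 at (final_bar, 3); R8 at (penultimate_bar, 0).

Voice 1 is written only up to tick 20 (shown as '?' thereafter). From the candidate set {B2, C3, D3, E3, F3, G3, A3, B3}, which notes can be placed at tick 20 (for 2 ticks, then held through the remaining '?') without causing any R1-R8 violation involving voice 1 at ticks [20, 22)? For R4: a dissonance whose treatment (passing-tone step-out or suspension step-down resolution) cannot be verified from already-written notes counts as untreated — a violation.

{G3}

B2: violates R1,R7
C3: violates R4
D3: violates R7
E3: violates R4
F3: violates R4
G3: legal
A3: violates R4
B3: violates R1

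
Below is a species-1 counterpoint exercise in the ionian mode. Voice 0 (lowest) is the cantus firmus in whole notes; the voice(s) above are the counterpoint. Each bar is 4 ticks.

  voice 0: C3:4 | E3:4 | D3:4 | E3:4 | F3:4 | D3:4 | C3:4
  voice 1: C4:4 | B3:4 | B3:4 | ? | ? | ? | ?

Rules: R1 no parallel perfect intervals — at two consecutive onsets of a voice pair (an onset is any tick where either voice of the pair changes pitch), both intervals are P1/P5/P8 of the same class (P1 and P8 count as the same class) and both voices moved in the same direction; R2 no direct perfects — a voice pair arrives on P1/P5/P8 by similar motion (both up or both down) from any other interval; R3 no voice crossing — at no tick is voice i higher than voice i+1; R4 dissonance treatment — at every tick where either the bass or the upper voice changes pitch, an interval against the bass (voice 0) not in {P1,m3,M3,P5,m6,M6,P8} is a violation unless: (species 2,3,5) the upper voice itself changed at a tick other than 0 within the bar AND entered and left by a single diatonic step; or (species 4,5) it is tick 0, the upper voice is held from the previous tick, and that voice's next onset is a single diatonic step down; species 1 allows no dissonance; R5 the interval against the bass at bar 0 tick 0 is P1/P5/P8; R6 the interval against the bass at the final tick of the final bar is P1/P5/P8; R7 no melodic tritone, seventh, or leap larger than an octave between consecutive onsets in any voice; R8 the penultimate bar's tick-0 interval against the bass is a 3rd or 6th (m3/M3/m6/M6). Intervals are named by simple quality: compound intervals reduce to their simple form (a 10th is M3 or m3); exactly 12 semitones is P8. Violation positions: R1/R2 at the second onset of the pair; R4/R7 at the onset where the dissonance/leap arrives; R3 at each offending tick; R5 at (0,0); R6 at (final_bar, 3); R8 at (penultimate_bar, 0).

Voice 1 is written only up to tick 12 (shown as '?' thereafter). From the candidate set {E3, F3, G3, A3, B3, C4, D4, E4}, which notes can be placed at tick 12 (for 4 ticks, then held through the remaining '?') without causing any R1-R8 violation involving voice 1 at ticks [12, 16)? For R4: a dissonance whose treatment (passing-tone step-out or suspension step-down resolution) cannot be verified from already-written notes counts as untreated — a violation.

{B3, C4, E3, G3}

E3: legal
F3: violates R4,R7
G3: legal
A3: violates R4
B3: legal
C4: legal
D4: violates R4
E4: violates R2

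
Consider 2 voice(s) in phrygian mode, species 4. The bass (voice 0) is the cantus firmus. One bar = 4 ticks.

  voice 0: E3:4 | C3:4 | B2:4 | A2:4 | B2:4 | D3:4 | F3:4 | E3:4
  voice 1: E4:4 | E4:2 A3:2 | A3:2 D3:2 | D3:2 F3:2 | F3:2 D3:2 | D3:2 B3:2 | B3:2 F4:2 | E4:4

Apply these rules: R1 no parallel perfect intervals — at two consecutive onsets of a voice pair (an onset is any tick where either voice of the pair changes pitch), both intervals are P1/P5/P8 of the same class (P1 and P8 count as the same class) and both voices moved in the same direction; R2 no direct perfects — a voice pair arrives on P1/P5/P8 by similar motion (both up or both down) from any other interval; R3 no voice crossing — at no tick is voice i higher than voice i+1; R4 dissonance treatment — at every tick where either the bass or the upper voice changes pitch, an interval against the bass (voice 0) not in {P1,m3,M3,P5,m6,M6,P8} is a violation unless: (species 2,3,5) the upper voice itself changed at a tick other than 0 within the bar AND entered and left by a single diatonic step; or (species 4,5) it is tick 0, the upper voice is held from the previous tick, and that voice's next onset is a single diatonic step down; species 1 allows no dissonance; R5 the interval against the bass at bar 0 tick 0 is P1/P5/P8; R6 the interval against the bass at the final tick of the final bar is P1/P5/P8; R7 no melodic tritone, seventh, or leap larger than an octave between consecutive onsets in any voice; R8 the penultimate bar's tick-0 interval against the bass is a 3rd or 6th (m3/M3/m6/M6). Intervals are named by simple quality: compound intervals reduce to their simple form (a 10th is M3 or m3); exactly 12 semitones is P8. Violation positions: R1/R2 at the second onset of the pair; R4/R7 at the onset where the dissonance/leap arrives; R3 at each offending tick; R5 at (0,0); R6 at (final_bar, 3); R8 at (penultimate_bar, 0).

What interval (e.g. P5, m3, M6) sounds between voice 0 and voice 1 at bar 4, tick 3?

m3

voice 0=B2 voice 1=D3 -> m3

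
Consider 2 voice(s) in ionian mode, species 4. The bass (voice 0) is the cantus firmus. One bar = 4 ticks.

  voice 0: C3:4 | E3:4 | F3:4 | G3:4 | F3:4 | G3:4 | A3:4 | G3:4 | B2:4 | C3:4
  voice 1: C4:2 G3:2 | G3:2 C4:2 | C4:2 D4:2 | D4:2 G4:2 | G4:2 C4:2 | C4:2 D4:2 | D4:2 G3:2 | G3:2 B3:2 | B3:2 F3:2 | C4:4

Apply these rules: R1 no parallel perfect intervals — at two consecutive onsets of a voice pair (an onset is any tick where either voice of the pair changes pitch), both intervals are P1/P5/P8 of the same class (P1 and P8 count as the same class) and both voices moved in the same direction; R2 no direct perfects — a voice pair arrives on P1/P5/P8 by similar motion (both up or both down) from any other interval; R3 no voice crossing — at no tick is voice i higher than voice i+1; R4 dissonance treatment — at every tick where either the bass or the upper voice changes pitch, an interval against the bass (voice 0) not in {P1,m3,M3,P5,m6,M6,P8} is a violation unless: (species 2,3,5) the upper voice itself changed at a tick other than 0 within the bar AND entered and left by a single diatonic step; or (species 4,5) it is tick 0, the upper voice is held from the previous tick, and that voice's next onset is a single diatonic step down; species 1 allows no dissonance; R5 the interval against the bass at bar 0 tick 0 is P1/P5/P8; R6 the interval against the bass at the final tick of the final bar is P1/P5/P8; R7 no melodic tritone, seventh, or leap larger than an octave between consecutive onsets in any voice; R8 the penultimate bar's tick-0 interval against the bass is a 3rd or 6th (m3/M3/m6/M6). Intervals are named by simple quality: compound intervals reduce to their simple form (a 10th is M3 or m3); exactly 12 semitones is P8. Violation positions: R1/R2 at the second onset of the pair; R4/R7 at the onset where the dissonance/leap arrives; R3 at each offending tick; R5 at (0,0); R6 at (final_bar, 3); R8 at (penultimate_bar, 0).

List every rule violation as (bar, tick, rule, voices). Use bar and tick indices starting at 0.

bar 0: v0=C3 v1=C4 downbeat P8
bar 1: v0=E3 v1=G3 downbeat m3
bar 2: v0=F3 v1=C4 downbeat P5
bar 3: v0=G3 v1=D4 downbeat P5
bar 4: v0=F3 v1=G4 downbeat M2
bar 5: v0=G3 v1=C4 downbeat P4
bar 6: v0=A3 v1=D4 downbeat P4
bar 7: v0=G3 v1=G3 downbeat P1
bar 8: v0=B2 v1=B3 downbeat P8
bar 9: v0=C3 v1=C4 downbeat P8
  -> R4 @ bar 4 tick 0 v(0, 1): F3/G4 M2 untreated
  -> R4 @ bar 5 tick 0 v(0, 1): G3/C4 P4 untreated
  -> R4 @ bar 6 tick 0 v(0, 1): A3/D4 P4 untreated
  -> R3 @ bar 6 tick 2 v(0, 1): A3 above G3
  -> R4 @ bar 6 tick 2 v(0, 1): A3/G3 M2 untreated
  -> R3 @ bar 6 tick 3 v(0, 1): A3 above G3
  -> R8 @ bar 8 tick 0 v(0, 1): penult P8 not 3rd/6th
  -> R4 @ bar 8 tick 2 v(0, 1): B2/F3 TT untreated
  -> R7 @ bar 8 tick 2 v(1,): B3->F3 leap 6st
  -> R2 @ bar 9 tick 0 v(0, 1): B2/F3 TT -> C3/C4 P8 similar

(4, 0, R4, (0, 1))
(5, 0, R4, (0, 1))
(6, 0, R4, (0, 1))
(6, 2, R3, (0, 1))
(6, 2, R4, (0, 1))
(6, 3, R3, (0, 1))
(8, 0, R8, (0, 1))
(8, 2, R4, (0, 1))
(8, 2, R7, (1,))
(9, 0, R2, (0, 1))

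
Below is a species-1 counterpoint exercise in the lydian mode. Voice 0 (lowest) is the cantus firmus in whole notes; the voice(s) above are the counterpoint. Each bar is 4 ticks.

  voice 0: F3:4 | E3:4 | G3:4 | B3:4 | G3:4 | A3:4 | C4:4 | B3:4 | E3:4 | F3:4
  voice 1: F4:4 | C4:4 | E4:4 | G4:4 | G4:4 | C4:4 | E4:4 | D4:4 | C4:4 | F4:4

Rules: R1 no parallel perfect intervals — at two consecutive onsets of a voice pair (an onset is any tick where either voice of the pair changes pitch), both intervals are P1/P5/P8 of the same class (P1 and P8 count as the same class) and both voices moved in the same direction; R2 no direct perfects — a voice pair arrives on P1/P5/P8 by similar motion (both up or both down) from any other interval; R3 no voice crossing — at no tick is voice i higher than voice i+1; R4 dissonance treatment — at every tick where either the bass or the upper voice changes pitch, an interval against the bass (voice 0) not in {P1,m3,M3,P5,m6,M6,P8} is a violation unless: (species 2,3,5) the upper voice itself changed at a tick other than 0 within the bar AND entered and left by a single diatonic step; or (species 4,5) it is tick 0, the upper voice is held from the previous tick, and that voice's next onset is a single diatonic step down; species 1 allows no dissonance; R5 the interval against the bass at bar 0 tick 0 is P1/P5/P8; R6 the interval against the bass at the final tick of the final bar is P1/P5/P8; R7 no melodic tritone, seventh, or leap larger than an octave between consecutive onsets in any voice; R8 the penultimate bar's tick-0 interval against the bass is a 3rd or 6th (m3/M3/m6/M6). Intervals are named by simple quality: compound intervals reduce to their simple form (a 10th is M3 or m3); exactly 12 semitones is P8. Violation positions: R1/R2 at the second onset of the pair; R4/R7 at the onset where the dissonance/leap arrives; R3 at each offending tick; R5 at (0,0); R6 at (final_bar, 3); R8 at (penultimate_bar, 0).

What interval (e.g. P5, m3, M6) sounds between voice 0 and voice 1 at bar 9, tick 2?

P8

voice 0=F3 voice 1=F4 -> P8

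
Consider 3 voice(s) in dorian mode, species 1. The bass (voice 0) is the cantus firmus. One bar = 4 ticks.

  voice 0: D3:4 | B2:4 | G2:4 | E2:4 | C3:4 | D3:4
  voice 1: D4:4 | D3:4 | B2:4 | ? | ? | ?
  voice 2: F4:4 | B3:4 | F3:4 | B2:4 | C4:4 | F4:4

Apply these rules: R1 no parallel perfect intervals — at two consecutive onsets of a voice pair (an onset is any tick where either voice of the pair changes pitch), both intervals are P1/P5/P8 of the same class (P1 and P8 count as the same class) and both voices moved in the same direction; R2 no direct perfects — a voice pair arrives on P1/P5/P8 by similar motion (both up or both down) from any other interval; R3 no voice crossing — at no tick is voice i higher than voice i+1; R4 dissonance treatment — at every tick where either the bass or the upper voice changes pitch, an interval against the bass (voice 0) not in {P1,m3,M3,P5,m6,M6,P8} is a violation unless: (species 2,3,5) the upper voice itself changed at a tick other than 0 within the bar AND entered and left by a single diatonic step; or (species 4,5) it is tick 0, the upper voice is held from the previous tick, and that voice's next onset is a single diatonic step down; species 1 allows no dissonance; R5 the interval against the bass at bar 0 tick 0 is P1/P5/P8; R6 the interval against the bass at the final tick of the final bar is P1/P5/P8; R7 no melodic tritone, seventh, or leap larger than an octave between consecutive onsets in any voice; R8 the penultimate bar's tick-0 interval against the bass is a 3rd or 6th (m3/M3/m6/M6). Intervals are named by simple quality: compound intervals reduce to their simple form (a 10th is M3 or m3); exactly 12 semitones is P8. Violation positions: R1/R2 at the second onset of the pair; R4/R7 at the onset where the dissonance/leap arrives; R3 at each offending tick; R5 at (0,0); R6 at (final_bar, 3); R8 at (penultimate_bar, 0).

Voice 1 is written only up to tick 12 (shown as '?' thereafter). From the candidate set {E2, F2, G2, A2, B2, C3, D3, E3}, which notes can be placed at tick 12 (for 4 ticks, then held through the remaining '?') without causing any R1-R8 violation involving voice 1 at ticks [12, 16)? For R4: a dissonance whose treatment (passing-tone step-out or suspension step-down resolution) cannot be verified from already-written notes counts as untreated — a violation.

E2: violates R2
F2: violates R4,R7
G2: legal
A2: violates R4
B2: legal
C3: violates R3
D3: violates R3,R4
E3: violates R3

{B2, G2}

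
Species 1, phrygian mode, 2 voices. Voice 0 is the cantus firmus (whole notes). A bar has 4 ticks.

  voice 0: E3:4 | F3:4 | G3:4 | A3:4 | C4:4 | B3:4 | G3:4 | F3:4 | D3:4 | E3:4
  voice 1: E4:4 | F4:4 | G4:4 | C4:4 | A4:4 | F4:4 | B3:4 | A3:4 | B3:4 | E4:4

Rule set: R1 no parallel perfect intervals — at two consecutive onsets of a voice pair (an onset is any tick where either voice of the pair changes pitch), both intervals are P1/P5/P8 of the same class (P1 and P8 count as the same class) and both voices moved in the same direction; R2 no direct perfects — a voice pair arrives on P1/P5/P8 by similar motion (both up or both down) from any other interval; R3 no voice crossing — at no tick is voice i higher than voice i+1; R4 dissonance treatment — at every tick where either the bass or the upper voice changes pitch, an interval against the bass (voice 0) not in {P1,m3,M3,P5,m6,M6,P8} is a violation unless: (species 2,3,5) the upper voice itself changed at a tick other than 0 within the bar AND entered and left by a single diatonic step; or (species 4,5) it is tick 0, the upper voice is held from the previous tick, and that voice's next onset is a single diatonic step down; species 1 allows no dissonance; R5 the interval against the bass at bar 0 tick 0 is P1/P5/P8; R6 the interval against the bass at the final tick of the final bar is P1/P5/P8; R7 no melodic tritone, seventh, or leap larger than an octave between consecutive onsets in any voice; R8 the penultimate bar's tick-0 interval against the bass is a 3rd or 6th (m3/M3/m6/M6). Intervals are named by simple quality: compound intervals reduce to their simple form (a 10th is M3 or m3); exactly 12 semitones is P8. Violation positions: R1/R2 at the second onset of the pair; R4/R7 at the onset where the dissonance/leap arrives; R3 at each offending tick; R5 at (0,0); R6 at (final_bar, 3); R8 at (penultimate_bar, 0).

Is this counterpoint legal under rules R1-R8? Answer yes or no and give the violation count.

No (5 violations)

bar 0: v0=E3 v1=E4 (P8)
bar 1: v0=F3 v1=F4 (P8)
bar 2: v0=G3 v1=G4 (P8)
bar 3: v0=A3 v1=C4 (m3)
bar 4: v0=C4 v1=A4 (M6)
bar 5: v0=B3 v1=F4 (TT)
bar 6: v0=G3 v1=B3 (M3)
bar 7: v0=F3 v1=A3 (M3)
bar 8: v0=D3 v1=B3 (M6)
bar 9: v0=E3 v1=E4 (P8)
  R1 @ bar1.0: E3/E4 P8 -> F3/F4 P8 similar
  R1 @ bar2.0: F3/F4 P8 -> G3/G4 P8 similar
  R4 @ bar5.0: B3/F4 TT untreated
  R7 @ bar6.0: F4->B3 leap 6st
  R2 @ bar9.0: D3/B3 M6 -> E3/E4 P8 similar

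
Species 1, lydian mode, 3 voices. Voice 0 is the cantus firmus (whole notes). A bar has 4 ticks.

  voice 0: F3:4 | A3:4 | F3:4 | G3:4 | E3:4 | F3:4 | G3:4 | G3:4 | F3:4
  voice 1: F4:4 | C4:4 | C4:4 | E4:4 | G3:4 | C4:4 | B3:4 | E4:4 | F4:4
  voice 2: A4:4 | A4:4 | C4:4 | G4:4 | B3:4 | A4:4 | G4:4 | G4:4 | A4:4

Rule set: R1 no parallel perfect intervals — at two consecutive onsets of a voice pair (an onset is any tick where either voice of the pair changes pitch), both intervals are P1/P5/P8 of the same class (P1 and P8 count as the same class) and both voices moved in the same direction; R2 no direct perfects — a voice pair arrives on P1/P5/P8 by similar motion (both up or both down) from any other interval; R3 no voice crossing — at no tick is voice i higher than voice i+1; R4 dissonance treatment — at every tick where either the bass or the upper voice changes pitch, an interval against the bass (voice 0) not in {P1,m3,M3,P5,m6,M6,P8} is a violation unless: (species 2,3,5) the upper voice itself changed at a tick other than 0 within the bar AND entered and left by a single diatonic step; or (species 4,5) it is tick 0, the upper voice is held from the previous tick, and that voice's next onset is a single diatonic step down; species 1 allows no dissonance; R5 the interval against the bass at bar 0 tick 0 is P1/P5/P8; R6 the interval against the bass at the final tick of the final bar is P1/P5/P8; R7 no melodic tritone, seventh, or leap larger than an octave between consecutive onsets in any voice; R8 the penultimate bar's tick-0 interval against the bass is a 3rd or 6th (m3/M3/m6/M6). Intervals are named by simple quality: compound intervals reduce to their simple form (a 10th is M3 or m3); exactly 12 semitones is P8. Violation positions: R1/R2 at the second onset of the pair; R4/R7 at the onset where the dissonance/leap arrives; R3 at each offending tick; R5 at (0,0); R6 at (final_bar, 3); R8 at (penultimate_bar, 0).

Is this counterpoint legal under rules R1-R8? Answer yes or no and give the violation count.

No (8 violations)

bar 0: v0=F3 v1=F4 v2=A4 (M3)
bar 1: v0=A3 v1=C4 v2=A4 (P8)
bar 2: v0=F3 v1=C4 v2=C4 (P5)
bar 3: v0=G3 v1=E4 v2=G4 (P8)
bar 4: v0=E3 v1=G3 v2=B3 (P5)
bar 5: v0=F3 v1=C4 v2=A4 (M3)
bar 6: v0=G3 v1=B3 v2=G4 (P8)
bar 7: v0=G3 v1=E4 v2=G4 (P8)
bar 8: v0=F3 v1=F4 v2=A4 (M3)
  R5 @ bar0.0: opens on M3
  R2 @ bar2.0: A3/A4 P8 -> F3/C4 P5 similar
  R2 @ bar3.0: F3/C4 P5 -> G3/G4 P8 similar
  R2 @ bar4.0: G3/G4 P8 -> E3/B3 P5 similar
  R2 @ bar5.0: E3/G3 m3 -> F3/C4 P5 similar
  R7 @ bar5.0: B3->A4 leap 10st
  R8 @ bar7.0: penult P8 not 3rd/6th
  R6 @ bar8.3: closes on M3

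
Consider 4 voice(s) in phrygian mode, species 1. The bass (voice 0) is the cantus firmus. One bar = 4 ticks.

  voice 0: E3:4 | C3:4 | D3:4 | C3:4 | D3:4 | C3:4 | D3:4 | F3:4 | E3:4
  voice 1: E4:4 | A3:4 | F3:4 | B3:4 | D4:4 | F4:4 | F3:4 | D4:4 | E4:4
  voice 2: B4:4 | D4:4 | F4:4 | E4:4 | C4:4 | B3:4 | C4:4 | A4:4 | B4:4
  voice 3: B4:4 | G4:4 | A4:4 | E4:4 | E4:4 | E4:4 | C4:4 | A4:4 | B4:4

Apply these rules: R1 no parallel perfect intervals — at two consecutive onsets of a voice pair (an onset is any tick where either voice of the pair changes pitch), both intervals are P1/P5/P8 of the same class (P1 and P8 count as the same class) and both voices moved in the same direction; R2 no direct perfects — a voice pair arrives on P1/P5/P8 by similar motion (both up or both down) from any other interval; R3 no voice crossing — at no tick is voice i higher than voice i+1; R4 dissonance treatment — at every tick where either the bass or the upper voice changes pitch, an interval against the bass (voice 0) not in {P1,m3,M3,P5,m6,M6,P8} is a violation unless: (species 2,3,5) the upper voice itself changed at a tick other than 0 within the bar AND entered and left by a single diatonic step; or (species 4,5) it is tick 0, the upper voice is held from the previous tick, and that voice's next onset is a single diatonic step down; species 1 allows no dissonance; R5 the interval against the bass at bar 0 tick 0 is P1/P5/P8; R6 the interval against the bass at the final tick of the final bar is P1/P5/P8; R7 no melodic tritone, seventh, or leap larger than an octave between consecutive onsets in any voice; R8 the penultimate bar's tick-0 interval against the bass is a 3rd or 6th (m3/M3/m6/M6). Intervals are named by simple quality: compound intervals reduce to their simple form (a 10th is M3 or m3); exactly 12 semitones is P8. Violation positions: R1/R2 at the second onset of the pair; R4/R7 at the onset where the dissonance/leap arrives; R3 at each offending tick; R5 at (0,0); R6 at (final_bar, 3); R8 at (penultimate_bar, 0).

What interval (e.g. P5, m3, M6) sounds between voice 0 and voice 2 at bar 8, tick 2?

P5

voice 0=E3 voice 2=B4 -> P5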